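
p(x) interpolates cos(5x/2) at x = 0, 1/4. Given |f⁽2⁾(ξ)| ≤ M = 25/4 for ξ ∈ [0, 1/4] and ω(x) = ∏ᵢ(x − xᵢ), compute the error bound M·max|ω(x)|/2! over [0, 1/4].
25/512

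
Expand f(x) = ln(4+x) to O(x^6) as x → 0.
log(4) + x/4 - x**2/32 + x**3/192 - x**4/1024 + x**5/5120 + O(x**6)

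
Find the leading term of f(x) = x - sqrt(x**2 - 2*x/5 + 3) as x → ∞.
1/5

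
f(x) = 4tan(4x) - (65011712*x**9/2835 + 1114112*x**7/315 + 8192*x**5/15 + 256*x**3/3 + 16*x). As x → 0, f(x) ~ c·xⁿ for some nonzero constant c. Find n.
11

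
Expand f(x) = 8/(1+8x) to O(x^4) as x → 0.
8 - 64*x + 512*x**2 - 4096*x**3 + O(x**4)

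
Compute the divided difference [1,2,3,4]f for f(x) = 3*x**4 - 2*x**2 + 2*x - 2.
30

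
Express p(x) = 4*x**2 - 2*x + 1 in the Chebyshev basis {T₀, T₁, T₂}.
(3)T₀ + (-2)T₁ + (2)T₂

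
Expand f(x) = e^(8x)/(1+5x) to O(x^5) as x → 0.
1 + 3*x + 17*x**2 + x**3/3 + 169*x**4 + O(x**5)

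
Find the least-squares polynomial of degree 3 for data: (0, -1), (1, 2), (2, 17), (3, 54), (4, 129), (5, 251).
-64/63 + (317/189)x + (-145/252)x² + (223/108)x³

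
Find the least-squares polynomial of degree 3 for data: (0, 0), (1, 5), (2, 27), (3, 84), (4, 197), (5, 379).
17/126 + (1273/756)x + (-8/63)x² + (323/108)x³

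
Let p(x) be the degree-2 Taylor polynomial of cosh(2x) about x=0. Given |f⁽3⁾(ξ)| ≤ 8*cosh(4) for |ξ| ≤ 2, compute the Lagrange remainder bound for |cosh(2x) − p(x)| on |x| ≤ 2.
32*cosh(4)/3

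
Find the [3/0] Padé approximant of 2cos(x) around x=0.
2 - x**2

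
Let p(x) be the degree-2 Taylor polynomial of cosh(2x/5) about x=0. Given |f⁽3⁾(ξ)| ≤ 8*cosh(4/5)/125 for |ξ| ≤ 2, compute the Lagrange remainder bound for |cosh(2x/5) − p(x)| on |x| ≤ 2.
32*cosh(4/5)/375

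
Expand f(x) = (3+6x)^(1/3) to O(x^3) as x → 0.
3**(1/3) + 2*3**(1/3)*x/3 - 4*3**(1/3)*x**2/9 + O(x**3)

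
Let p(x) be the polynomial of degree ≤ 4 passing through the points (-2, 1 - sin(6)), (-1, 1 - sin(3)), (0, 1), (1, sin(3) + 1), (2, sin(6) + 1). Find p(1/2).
-sin(6)/16 + 5*sin(3)/8 + 1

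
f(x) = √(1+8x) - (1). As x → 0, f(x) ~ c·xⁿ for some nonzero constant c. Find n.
1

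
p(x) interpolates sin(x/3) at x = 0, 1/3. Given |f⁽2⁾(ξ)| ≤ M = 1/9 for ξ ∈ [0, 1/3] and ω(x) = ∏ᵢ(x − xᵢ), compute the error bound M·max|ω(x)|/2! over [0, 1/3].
1/648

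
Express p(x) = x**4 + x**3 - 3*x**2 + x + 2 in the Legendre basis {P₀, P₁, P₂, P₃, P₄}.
(6/5)P₀ + (8/5)P₁ + (-10/7)P₂ + (2/5)P₃ + (8/35)P₄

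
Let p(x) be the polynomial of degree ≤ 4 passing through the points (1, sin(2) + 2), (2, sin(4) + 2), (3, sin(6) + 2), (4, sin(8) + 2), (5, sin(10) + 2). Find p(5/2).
15*sin(4)/32 + 45*sin(6)/64 - 5*sin(8)/32 - 5*sin(2)/128 + 3*sin(10)/128 + 2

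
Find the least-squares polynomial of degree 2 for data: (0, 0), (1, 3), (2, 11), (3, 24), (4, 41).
-3/35 + (61/70)x + (33/14)x²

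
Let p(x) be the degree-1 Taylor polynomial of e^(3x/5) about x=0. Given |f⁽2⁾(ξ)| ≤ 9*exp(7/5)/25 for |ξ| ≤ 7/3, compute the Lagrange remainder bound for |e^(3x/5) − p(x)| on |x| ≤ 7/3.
49*exp(7/5)/50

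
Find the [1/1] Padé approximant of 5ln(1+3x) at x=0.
15*x/(3*x/2 + 1)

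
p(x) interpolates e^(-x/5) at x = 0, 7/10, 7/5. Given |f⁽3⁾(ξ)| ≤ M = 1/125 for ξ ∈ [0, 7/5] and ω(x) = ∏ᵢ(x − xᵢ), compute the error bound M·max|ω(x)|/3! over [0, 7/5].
343*sqrt(3)/3375000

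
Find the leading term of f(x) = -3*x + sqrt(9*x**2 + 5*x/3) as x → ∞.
5/18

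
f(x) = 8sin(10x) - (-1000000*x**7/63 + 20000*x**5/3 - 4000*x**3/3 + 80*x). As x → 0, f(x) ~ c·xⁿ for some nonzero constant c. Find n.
9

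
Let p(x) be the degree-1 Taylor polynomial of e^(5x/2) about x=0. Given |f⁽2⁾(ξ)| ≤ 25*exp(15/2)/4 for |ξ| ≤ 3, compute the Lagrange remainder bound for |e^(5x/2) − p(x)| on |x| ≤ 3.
225*exp(15/2)/8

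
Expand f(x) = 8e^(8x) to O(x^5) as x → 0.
8 + 64*x + 256*x**2 + 2048*x**3/3 + 4096*x**4/3 + O(x**5)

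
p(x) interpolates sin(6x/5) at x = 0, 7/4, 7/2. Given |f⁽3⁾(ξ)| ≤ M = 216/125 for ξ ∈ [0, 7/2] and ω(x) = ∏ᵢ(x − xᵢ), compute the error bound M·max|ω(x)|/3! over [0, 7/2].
343*sqrt(3)/1000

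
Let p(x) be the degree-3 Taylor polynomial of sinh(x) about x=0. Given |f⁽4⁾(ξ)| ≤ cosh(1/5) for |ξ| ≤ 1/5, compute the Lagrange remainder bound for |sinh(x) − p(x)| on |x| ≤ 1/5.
cosh(1/5)/15000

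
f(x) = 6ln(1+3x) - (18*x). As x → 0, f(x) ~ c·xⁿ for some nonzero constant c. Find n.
2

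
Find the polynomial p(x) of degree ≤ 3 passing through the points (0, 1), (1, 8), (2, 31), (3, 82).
2*x**3 + 2*x**2 + 3*x + 1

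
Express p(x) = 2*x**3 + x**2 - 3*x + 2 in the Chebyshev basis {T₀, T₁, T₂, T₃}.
(5/2)T₀ + (-3/2)T₁ + (1/2)T₂ + (1/2)T₃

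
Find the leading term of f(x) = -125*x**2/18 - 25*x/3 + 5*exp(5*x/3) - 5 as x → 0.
625*x**3/162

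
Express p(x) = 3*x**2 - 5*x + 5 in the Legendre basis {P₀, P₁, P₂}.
(6)P₀ + (-5)P₁ + (2)P₂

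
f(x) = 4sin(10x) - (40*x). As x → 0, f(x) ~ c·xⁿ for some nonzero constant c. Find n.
3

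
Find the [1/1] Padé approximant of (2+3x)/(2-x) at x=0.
(3*x/2 + 1)/(1 - x/2)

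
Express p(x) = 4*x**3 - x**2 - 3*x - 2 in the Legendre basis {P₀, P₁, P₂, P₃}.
(-7/3)P₀ + (-3/5)P₁ + (-2/3)P₂ + (8/5)P₃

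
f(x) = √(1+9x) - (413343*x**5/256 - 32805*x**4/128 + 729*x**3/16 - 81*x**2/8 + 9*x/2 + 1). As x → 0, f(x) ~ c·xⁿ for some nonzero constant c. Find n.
6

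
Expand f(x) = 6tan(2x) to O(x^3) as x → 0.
12*x + O(x**3)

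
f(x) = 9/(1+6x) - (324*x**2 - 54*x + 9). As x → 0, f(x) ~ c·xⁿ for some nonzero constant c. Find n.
3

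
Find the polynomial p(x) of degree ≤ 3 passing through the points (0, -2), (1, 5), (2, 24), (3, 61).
x**3 + 3*x**2 + 3*x - 2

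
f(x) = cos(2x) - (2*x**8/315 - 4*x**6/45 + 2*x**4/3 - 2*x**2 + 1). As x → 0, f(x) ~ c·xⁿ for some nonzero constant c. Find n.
10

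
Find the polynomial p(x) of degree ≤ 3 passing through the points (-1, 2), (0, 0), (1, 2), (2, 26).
3*x**3 + 2*x**2 - 3*x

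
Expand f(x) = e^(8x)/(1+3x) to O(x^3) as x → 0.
1 + 5*x + 17*x**2 + O(x**3)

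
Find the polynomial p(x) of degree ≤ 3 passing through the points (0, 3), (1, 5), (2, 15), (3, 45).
2*x**3 - 2*x**2 + 2*x + 3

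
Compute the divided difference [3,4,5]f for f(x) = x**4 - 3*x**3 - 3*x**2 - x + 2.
58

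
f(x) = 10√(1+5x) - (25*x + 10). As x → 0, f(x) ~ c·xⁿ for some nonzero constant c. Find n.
2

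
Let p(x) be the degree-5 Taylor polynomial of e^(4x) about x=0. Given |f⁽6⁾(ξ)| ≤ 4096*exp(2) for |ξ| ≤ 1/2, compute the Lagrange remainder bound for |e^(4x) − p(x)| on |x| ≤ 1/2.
4*exp(2)/45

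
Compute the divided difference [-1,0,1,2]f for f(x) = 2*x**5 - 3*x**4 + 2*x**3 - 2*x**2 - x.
6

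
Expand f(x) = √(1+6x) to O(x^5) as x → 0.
1 + 3*x - 9*x**2/2 + 27*x**3/2 - 405*x**4/8 + O(x**5)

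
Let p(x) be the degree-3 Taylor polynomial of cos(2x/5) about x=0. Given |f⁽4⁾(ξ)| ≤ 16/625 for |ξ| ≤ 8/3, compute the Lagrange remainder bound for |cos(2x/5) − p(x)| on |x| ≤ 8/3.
8192/151875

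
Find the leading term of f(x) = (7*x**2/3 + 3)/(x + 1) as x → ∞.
7*x/3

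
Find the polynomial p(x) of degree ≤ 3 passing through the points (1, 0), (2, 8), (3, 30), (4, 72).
x**3 + x**2 - 2*x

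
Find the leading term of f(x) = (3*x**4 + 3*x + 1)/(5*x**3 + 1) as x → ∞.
3*x/5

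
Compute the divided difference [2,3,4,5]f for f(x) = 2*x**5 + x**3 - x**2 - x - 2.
251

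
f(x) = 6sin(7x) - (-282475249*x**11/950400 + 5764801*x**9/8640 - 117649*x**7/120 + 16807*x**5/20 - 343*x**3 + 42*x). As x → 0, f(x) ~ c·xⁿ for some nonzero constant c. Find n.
13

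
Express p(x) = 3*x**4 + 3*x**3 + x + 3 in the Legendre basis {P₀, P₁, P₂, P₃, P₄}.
(18/5)P₀ + (14/5)P₁ + (12/7)P₂ + (6/5)P₃ + (24/35)P₄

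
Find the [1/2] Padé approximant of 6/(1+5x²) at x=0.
6/(5*x**2 + 1)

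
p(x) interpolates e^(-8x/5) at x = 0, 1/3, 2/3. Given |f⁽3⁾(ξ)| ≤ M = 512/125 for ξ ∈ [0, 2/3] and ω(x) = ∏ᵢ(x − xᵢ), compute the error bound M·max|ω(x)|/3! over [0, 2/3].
512*sqrt(3)/91125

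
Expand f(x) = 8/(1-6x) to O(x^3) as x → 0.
8 + 48*x + 288*x**2 + O(x**3)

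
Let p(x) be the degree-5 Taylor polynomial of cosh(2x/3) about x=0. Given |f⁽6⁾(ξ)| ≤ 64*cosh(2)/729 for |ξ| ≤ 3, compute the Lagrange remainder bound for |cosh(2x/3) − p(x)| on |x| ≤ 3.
4*cosh(2)/45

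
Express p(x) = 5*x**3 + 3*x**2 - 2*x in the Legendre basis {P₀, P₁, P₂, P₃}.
P₀ + P₁ + (2)P₂ + (2)P₃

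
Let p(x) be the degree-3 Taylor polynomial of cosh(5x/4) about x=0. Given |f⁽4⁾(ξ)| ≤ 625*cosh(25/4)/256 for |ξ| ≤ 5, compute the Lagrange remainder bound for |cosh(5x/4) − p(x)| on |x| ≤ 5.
390625*cosh(25/4)/6144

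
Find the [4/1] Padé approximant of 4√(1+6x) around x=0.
(243*x**4/10 - 108*x**3/5 + 162*x**2/5 + 144*x/5 + 4)/(21*x/5 + 1)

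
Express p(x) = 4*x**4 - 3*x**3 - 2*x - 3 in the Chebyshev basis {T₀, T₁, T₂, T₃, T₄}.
(-3/2)T₀ + (-17/4)T₁ + (2)T₂ + (-3/4)T₃ + (1/2)T₄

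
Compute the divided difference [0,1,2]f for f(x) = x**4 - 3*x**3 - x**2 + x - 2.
-3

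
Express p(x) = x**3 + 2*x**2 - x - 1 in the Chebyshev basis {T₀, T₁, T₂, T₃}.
(-1/4)T₁ + T₂ + (1/4)T₃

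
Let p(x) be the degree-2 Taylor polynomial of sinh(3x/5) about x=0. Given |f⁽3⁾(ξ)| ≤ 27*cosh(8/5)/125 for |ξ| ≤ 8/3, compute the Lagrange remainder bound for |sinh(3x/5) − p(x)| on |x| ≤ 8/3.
256*cosh(8/5)/375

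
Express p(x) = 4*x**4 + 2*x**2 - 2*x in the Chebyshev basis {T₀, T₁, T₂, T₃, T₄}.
(5/2)T₀ + (-2)T₁ + (3)T₂ + (1/2)T₄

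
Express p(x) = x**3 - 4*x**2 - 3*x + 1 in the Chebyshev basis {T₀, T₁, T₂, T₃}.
-T₀ + (-9/4)T₁ + (-2)T₂ + (1/4)T₃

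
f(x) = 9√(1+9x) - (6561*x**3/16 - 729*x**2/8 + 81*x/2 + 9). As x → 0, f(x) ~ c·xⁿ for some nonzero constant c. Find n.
4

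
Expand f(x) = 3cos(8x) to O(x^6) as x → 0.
3 - 96*x**2 + 512*x**4 + O(x**6)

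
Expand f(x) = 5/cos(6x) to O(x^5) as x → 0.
5 + 90*x**2 + 1350*x**4 + O(x**5)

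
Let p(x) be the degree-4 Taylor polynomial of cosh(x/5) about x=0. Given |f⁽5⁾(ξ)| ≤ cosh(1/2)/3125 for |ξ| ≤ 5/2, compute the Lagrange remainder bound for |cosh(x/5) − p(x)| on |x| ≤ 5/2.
cosh(1/2)/3840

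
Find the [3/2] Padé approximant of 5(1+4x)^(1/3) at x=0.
(448*x**3/81 + 112*x**2/3 + 28*x + 5)/(32*x**2/9 + 64*x/15 + 1)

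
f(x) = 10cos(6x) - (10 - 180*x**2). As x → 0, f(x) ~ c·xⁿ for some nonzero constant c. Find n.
4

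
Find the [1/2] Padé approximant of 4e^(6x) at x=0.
(8*x + 4)/(6*x**2 - 4*x + 1)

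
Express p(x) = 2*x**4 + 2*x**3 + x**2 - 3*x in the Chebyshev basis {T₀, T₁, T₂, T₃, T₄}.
(5/4)T₀ + (-3/2)T₁ + (3/2)T₂ + (1/2)T₃ + (1/4)T₄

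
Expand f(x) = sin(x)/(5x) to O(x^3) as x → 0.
1/5 - x**2/30 + O(x**3)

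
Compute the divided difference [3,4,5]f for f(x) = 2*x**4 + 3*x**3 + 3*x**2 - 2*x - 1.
233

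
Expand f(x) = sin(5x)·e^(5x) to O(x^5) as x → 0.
5*x + 25*x**2 + 125*x**3/3 + O(x**5)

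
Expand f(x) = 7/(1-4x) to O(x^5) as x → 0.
7 + 28*x + 112*x**2 + 448*x**3 + 1792*x**4 + O(x**5)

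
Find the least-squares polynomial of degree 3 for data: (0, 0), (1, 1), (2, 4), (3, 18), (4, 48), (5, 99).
10/63 + (106/189)x + (-157/126)x² + (55/54)x³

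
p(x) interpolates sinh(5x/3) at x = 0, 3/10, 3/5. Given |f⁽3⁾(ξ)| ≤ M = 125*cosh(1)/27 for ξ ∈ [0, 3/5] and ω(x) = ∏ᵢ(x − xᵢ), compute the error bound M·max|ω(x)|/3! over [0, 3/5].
sqrt(3)*cosh(1)/216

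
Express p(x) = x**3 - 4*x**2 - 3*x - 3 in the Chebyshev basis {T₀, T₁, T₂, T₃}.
(-5)T₀ + (-9/4)T₁ + (-2)T₂ + (1/4)T₃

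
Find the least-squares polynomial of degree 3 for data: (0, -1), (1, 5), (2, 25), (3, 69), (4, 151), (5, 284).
-71/63 + (1679/378)x + (1/252)x² + (227/108)x³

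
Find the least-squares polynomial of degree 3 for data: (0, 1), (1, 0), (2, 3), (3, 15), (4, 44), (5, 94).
127/126 + (-625/756)x + (-73/63)x² + (109/108)x³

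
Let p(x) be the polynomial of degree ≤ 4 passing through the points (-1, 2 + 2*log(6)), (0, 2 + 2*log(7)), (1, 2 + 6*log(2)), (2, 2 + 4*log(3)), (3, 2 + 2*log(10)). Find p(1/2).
2 + log(16*2**(3/16)*3**(19/64)*5**(3/64)*7**(15/16)/3)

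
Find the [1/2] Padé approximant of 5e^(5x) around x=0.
(25*x/3 + 5)/(25*x**2/6 - 10*x/3 + 1)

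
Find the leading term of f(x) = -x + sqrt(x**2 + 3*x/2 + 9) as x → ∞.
3/4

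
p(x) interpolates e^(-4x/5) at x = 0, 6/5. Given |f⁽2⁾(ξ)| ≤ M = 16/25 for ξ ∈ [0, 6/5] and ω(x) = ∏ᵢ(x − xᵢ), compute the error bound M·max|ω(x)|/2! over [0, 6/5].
72/625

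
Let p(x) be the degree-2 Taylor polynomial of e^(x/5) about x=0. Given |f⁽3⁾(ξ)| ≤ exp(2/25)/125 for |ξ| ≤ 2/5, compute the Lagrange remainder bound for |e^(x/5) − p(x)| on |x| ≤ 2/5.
4*exp(2/25)/46875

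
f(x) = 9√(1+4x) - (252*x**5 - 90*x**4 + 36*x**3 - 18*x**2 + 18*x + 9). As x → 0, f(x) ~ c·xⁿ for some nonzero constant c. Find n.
6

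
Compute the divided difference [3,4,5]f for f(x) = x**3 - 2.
12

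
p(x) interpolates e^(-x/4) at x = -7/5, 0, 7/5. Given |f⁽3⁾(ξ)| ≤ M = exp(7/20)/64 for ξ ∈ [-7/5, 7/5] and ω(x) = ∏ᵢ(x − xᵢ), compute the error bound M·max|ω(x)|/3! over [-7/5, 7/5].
343*sqrt(3)*exp(7/20)/216000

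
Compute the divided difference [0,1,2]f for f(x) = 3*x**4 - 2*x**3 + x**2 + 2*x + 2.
16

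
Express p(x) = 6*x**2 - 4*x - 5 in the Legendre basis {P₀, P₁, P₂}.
(-3)P₀ + (-4)P₁ + (4)P₂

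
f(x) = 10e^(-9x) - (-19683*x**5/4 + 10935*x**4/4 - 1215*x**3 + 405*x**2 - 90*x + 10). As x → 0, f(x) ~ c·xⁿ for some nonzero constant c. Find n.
6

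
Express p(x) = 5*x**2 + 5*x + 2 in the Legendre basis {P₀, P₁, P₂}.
(11/3)P₀ + (5)P₁ + (10/3)P₂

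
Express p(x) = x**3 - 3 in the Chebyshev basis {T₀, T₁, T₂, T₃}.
(-3)T₀ + (3/4)T₁ + (1/4)T₃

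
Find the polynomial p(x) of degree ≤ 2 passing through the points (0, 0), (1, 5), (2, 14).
2*x**2 + 3*x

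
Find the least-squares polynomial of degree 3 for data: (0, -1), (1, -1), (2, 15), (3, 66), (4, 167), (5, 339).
-65/63 + (-401/189)x + (-50/63)x² + (80/27)x³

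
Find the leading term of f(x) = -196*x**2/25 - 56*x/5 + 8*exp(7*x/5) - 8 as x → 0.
1372*x**3/375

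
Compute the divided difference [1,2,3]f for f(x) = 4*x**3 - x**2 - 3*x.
23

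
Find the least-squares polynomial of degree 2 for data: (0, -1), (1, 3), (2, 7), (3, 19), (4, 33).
-3/5 + (2/5)x + (2)x²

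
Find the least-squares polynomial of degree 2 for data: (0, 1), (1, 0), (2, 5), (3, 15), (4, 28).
5/7 + (-177/70)x + (33/14)x²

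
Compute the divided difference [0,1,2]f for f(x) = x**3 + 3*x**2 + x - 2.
6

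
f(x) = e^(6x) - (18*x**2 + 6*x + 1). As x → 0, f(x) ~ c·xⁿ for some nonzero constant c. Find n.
3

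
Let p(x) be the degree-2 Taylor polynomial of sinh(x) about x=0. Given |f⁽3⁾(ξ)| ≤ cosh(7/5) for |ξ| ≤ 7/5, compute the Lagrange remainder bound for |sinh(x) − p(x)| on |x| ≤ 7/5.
343*cosh(7/5)/750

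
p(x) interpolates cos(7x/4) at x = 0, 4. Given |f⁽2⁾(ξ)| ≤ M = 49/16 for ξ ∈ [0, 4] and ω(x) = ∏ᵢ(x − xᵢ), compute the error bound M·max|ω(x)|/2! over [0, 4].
49/8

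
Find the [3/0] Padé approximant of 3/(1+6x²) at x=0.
3 - 18*x**2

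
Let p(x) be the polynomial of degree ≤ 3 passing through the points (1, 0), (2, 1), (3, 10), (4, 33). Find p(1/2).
5/8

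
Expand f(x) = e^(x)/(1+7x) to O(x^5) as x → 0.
1 - 6*x + 85*x**2/2 - 892*x**3/3 + 16651*x**4/8 + O(x**5)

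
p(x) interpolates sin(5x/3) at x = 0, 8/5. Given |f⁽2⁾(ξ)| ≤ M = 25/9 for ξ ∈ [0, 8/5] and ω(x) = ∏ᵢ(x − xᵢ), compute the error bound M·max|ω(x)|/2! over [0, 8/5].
8/9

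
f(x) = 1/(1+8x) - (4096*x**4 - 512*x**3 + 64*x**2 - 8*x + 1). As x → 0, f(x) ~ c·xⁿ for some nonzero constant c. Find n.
5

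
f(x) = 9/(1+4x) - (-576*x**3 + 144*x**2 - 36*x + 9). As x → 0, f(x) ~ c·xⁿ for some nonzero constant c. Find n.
4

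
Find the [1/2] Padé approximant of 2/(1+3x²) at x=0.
2/(3*x**2 + 1)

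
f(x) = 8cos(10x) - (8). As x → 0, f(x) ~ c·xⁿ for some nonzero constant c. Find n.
2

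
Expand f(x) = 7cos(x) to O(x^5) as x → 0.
7 - 7*x**2/2 + 7*x**4/24 + O(x**5)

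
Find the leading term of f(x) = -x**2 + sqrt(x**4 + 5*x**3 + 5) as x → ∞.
5*x/2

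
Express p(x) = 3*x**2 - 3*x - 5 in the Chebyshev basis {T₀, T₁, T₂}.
(-7/2)T₀ + (-3)T₁ + (3/2)T₂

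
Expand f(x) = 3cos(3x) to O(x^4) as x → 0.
3 - 27*x**2/2 + O(x**4)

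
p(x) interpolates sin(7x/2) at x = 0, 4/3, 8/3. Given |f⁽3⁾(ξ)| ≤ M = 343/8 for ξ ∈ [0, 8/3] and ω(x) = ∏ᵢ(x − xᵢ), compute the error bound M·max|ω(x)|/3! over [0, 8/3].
2744*sqrt(3)/729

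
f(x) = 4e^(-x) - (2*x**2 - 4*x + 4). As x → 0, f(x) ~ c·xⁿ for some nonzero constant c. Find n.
3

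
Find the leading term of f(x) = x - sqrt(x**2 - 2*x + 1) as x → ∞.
1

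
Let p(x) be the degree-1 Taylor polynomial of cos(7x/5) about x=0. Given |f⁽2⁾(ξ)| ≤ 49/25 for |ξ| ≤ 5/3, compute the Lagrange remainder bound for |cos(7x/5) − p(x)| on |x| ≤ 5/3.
49/18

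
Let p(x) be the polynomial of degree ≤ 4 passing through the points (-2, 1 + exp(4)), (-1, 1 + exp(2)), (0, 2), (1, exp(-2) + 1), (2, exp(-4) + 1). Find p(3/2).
((-5*exp(4) + 58 + 28*exp(2))*exp(4) + 35 + 140*exp(2))*exp(-4)/128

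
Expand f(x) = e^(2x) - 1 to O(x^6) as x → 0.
2*x + 2*x**2 + 4*x**3/3 + 2*x**4/3 + 4*x**5/15 + O(x**6)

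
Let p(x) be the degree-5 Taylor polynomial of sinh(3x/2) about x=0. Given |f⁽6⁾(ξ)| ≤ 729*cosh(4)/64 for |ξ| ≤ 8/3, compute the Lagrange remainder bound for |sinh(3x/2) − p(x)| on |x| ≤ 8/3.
256*cosh(4)/45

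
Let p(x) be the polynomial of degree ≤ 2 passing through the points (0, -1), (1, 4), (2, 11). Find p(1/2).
5/4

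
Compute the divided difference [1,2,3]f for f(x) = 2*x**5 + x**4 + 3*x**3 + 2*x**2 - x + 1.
225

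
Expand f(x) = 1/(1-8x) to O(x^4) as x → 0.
1 + 8*x + 64*x**2 + 512*x**3 + O(x**4)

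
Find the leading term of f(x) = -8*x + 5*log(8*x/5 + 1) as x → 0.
-32*x**2/5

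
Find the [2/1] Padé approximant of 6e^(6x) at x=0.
(36*x**2 + 24*x + 6)/(1 - 2*x)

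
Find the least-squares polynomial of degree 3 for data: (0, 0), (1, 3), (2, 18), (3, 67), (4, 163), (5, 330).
1/126 + (1877/756)x + (-697/252)x² + (167/54)x³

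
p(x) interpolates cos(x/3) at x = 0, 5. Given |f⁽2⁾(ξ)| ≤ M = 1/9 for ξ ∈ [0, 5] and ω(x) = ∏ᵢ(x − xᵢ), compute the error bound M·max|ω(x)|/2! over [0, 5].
25/72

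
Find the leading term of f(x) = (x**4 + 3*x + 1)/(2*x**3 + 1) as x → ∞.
x/2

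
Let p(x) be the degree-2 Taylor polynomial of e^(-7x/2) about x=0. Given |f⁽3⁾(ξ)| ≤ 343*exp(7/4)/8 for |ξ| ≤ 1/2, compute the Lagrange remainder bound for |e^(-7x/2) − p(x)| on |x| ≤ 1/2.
343*exp(7/4)/384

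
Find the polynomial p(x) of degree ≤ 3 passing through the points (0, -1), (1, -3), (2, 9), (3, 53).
3*x**3 - 2*x**2 - 3*x - 1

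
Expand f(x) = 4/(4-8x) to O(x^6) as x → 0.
1 + 2*x + 4*x**2 + 8*x**3 + 16*x**4 + 32*x**5 + O(x**6)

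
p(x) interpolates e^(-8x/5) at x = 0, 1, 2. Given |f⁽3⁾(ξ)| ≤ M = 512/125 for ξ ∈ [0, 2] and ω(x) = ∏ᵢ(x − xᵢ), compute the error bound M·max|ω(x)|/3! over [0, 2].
512*sqrt(3)/3375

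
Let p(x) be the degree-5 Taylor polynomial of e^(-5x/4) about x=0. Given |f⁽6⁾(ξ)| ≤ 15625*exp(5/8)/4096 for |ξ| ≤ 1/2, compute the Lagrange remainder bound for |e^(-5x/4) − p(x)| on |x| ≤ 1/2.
3125*exp(5/8)/37748736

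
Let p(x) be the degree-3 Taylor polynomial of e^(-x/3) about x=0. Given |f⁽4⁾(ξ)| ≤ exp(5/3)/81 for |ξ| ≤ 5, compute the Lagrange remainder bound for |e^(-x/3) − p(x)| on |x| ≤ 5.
625*exp(5/3)/1944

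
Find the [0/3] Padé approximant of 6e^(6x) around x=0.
6/(-36*x**3 + 18*x**2 - 6*x + 1)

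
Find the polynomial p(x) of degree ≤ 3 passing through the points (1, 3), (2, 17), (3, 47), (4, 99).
x**3 + 2*x**2 + x - 1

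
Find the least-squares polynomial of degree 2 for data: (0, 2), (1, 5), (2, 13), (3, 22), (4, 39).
15/7 + (57/70)x + (29/14)x²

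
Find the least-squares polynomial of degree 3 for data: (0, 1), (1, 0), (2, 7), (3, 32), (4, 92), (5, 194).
131/126 + (-533/756)x + (-149/63)x² + (221/108)x³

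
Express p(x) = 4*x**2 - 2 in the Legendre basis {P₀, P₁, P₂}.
(-2/3)P₀ + (8/3)P₂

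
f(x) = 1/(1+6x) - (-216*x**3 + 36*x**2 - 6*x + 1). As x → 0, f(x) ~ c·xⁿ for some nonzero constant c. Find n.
4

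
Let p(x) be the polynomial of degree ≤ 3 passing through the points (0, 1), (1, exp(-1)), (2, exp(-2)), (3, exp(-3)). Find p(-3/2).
(-189*exp(2) - 35 + 135*e + 105*exp(3))*exp(-3)/16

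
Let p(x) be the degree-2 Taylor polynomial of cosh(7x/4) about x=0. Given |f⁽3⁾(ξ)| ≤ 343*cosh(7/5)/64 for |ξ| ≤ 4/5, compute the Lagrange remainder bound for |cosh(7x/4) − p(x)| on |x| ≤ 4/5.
343*cosh(7/5)/750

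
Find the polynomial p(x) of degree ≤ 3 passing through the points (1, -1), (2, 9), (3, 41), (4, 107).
2*x**3 - x**2 - x - 1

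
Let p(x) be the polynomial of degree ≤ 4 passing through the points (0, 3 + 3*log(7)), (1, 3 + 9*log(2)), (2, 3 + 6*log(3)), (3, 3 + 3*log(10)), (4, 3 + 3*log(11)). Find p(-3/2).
3 + log(2674547297698374264627183411732207537069567390474128814152676841976093056220135929130377352411751*11**(49/128)*3**(7/32)*5**(29/32)*7**(9/128)/251084069415467230553431576928306656644094217778561380515840000000000000000000000000000000000000)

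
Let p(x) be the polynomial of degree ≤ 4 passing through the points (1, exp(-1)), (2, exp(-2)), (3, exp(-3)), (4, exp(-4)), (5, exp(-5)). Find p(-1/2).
(-2772*exp(3) - 1540*e + 315 + 2970*exp(2) + 1155*exp(4))*exp(-5)/128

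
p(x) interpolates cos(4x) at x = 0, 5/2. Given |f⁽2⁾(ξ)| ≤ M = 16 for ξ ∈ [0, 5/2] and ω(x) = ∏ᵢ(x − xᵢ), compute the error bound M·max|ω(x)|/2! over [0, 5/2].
25/2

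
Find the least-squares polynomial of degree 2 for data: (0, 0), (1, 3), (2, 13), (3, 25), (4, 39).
-4/7 + (22/7)x + (12/7)x²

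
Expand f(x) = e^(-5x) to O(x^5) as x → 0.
1 - 5*x + 25*x**2/2 - 125*x**3/6 + 625*x**4/24 + O(x**5)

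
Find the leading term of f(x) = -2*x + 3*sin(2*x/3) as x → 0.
-4*x**3/27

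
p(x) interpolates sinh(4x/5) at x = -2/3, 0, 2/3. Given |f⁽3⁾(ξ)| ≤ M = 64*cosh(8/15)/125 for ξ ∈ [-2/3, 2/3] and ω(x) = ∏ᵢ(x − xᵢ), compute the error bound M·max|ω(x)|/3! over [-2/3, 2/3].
512*sqrt(3)*cosh(8/15)/91125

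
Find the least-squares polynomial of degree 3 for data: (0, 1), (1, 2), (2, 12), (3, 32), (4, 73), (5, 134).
62/63 + (-28/27)x + (92/63)x² + (22/27)x³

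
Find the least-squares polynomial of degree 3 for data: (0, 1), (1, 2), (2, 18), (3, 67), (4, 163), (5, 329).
55/63 + (1/27)x + (-395/252)x² + (317/108)x³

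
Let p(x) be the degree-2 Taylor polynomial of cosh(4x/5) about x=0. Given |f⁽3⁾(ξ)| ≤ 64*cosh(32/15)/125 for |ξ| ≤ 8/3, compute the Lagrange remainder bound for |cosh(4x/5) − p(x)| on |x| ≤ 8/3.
16384*cosh(32/15)/10125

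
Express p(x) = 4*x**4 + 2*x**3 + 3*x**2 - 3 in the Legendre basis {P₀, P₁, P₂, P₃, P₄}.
(-6/5)P₀ + (6/5)P₁ + (30/7)P₂ + (4/5)P₃ + (32/35)P₄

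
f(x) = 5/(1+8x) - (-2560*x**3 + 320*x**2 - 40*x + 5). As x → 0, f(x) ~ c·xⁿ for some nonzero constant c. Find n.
4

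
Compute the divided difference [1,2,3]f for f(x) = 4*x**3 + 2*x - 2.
24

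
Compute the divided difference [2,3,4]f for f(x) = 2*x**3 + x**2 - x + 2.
19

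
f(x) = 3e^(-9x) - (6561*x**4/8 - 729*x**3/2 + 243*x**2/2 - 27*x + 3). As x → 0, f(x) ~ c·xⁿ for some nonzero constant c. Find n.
5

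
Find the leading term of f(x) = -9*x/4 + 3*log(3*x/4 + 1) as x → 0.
-27*x**2/32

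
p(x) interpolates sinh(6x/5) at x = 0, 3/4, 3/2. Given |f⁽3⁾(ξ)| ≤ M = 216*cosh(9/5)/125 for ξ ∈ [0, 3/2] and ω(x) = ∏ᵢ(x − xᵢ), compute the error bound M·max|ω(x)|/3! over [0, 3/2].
27*sqrt(3)*cosh(9/5)/1000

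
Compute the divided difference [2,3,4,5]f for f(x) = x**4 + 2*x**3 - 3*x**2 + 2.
16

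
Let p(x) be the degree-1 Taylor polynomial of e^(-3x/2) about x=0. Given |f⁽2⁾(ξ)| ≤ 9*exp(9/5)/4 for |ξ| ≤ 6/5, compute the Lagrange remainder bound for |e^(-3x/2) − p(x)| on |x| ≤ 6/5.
81*exp(9/5)/50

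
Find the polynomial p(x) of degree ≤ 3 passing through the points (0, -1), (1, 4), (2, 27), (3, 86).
3*x**3 + 2*x - 1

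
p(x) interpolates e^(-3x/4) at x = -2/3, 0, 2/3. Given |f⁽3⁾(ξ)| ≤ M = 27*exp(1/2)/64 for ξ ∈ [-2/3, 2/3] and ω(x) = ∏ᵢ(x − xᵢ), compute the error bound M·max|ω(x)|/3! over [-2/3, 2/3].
sqrt(3)*exp(1/2)/216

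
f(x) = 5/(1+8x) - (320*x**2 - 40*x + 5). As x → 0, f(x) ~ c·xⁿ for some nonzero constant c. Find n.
3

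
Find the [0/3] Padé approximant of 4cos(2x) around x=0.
4/(2*x**2 + 1)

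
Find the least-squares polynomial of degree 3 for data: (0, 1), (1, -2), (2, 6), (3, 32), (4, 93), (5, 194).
62/63 + (-109/27)x + (-34/63)x² + (49/27)x³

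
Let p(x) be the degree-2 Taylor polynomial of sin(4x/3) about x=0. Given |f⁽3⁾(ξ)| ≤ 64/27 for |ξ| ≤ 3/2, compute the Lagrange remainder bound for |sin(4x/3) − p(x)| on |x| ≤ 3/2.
4/3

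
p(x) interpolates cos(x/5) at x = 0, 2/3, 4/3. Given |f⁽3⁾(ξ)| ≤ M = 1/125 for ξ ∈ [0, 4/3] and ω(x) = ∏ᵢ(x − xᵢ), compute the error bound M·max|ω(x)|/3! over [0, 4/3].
8*sqrt(3)/91125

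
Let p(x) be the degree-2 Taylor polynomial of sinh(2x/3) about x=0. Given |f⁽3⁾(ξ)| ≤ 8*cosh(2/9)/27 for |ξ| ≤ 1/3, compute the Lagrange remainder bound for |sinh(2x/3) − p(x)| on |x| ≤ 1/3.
4*cosh(2/9)/2187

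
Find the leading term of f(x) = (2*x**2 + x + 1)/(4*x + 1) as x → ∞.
x/2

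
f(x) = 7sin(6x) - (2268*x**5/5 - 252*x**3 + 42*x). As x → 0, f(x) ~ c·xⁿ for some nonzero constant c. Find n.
7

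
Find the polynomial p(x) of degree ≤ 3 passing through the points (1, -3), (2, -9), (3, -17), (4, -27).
-x**2 - 3*x + 1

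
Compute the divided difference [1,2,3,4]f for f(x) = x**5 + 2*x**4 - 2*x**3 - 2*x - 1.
83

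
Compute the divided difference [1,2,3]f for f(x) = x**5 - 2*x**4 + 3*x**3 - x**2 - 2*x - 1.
57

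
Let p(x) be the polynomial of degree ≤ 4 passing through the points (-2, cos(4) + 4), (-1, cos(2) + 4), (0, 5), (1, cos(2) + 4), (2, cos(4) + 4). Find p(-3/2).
21*cos(2)/16 + 15*cos(4)/64 + 221/64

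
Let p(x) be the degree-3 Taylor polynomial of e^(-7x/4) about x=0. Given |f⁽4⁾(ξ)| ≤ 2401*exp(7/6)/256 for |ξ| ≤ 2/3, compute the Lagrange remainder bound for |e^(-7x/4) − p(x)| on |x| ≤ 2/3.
2401*exp(7/6)/31104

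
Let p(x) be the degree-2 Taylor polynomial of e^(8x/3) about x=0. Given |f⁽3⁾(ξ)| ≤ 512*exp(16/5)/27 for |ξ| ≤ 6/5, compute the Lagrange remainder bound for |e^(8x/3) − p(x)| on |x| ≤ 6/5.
2048*exp(16/5)/375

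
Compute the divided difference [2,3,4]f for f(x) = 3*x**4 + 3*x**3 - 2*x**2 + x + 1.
190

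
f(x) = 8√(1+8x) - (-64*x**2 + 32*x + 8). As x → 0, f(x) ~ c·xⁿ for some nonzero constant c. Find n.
3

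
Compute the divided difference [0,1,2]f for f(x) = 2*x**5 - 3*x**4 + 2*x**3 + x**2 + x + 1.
16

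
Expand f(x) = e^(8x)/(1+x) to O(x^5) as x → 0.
1 + 7*x + 25*x**2 + 181*x**3/3 + 331*x**4/3 + O(x**5)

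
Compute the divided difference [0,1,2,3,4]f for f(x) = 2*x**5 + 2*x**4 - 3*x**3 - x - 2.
22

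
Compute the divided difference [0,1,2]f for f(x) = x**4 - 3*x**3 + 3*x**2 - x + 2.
1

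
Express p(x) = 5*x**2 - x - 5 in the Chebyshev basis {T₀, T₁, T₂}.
(-5/2)T₀ - T₁ + (5/2)T₂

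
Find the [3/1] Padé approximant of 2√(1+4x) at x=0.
(-2*x**3 + 6*x**2 + 9*x + 2)/(5*x/2 + 1)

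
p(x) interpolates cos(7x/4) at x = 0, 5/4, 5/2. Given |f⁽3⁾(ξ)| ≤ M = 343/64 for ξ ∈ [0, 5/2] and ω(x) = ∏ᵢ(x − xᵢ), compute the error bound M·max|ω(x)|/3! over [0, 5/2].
42875*sqrt(3)/110592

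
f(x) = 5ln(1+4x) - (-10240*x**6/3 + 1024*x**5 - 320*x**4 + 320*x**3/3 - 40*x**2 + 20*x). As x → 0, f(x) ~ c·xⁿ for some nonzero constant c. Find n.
7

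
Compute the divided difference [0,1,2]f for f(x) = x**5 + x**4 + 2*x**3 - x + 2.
28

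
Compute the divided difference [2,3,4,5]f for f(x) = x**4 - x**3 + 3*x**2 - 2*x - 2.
13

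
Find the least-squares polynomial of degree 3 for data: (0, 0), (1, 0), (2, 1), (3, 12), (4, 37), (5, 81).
1/6 + (-55/252)x + (-121/84)x² + (17/18)x³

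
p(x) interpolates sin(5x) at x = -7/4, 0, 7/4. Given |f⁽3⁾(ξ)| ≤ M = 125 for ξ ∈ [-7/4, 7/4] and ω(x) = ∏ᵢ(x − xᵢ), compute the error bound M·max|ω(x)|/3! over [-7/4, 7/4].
42875*sqrt(3)/1728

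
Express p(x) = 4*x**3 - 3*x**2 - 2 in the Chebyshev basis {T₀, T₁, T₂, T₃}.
(-7/2)T₀ + (3)T₁ + (-3/2)T₂ + T₃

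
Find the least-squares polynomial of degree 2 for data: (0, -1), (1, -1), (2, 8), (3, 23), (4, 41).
-8/5 + (-6/5)x + (3)x²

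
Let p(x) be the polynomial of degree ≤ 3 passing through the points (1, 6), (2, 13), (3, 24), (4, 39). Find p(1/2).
4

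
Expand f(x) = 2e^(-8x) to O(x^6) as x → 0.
2 - 16*x + 64*x**2 - 512*x**3/3 + 1024*x**4/3 - 8192*x**5/15 + O(x**6)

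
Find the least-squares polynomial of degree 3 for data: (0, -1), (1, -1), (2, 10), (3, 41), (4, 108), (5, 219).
-43/42 + (-221/252)x + (-37/42)x² + (71/36)x³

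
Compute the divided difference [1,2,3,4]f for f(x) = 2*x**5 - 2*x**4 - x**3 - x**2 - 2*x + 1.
109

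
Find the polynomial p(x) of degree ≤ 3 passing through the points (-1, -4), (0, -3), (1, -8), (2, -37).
-3*x**3 - 3*x**2 + x - 3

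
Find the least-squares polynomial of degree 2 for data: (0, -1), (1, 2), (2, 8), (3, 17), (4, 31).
-29/35 + (53/70)x + (25/14)x²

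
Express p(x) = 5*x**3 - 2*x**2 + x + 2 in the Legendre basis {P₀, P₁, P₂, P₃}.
(4/3)P₀ + (4)P₁ + (-4/3)P₂ + (2)P₃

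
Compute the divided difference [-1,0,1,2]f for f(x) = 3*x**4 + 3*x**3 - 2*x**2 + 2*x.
9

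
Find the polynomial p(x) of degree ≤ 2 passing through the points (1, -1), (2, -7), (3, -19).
-3*x**2 + 3*x - 1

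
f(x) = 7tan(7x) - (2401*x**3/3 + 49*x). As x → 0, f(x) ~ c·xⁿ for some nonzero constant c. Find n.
5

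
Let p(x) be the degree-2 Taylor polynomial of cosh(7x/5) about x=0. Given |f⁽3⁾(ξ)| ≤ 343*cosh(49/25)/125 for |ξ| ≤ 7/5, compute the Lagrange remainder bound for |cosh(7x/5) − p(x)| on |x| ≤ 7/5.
117649*cosh(49/25)/93750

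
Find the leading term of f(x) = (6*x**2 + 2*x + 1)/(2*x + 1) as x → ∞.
3*x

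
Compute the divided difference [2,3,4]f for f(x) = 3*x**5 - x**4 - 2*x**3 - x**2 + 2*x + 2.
781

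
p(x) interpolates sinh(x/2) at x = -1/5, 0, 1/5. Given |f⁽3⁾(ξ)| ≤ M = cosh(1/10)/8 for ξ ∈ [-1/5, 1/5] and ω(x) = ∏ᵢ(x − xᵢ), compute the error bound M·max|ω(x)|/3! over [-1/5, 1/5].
sqrt(3)*cosh(1/10)/27000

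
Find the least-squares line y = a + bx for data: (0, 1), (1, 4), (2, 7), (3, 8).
a = 7/5, b = 12/5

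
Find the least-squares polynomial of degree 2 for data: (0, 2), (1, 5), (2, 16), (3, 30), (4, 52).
13/7 + (11/14)x + (41/14)x²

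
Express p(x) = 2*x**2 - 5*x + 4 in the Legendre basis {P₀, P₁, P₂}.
(14/3)P₀ + (-5)P₁ + (4/3)P₂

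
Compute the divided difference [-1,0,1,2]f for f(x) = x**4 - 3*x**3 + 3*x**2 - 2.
-1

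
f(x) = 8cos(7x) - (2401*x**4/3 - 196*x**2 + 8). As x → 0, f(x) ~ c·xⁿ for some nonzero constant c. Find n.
6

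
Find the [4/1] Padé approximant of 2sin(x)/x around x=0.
x**4/60 - x**2/3 + 2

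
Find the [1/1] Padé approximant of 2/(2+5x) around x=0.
1/(5*x/2 + 1)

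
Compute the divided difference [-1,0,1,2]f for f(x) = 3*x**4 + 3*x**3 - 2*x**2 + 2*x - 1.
9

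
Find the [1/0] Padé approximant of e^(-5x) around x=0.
1 - 5*x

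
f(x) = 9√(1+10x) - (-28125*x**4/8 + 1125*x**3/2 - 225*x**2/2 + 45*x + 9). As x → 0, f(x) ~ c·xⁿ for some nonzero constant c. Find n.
5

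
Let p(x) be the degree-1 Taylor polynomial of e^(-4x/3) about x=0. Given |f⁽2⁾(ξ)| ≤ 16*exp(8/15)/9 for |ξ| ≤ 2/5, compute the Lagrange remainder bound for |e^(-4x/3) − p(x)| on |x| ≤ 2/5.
32*exp(8/15)/225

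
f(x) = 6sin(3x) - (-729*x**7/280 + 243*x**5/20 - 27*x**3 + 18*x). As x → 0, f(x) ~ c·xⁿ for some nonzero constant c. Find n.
9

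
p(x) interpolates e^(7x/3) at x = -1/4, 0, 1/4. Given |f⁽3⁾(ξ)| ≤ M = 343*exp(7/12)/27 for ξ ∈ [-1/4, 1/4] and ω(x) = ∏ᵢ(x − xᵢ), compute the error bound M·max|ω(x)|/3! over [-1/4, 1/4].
343*sqrt(3)*exp(7/12)/46656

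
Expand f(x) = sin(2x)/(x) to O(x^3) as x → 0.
2 - 4*x**2/3 + O(x**3)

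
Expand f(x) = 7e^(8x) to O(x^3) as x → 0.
7 + 56*x + 224*x**2 + O(x**3)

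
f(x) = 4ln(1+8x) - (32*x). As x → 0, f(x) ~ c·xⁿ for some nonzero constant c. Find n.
2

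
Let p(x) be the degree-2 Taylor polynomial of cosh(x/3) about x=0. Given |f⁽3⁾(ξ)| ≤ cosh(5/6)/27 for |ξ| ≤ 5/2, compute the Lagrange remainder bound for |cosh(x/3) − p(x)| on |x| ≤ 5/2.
125*cosh(5/6)/1296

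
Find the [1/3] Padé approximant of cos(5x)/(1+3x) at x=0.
(1 - 125*x/36)/(-425*x**3/72 + 25*x**2/12 - 17*x/36 + 1)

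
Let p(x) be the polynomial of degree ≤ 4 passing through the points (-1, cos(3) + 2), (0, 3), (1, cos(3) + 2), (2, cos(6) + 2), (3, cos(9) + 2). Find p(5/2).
35*cos(9)/128 - 75*cos(3)/128 + 35*cos(6)/32 + 71/32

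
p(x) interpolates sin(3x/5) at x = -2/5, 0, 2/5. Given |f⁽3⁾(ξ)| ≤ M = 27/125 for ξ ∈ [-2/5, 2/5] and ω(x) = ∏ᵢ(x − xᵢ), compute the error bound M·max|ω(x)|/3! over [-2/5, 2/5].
8*sqrt(3)/15625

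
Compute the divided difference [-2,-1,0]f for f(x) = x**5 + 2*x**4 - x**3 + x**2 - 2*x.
3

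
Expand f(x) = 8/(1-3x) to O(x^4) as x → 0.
8 + 24*x + 72*x**2 + 216*x**3 + O(x**4)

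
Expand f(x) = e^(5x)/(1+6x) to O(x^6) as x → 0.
1 - x + 37*x**2/2 - 541*x**3/6 + 13609*x**4/24 - 81029*x**5/24 + O(x**6)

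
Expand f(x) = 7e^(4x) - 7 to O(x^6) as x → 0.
28*x + 56*x**2 + 224*x**3/3 + 224*x**4/3 + 896*x**5/15 + O(x**6)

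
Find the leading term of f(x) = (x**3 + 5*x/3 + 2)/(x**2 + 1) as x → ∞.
x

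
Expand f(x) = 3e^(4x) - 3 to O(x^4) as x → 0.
12*x + 24*x**2 + 32*x**3 + O(x**4)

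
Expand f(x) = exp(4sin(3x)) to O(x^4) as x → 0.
1 + 12*x + 72*x**2 + 270*x**3 + O(x**4)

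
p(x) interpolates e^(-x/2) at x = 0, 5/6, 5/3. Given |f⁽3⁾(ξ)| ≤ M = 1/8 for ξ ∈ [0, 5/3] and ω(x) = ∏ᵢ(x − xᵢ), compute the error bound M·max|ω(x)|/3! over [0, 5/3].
125*sqrt(3)/46656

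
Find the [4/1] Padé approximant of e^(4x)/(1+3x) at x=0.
(13024*x**4/1065 + 1888*x**3/213 + 2712*x**2/355 + 1292*x/355 + 1)/(937*x/355 + 1)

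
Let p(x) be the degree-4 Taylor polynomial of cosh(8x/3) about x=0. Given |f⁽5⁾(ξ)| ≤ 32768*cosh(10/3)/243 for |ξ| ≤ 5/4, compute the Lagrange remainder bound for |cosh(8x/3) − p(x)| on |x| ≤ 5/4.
2500*cosh(10/3)/729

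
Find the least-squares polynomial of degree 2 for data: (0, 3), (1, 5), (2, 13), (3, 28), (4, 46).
97/35 + (-17/70)x + (39/14)x²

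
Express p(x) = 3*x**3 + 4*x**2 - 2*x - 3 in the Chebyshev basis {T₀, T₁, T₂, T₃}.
-T₀ + (1/4)T₁ + (2)T₂ + (3/4)T₃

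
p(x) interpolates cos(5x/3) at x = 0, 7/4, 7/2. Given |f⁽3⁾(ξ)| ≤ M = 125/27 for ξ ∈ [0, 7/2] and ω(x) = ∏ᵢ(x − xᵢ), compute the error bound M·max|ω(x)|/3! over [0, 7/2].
42875*sqrt(3)/46656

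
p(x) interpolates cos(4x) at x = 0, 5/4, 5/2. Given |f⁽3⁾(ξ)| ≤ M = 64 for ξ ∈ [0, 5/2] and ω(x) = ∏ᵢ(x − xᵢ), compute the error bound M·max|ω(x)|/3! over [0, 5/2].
125*sqrt(3)/27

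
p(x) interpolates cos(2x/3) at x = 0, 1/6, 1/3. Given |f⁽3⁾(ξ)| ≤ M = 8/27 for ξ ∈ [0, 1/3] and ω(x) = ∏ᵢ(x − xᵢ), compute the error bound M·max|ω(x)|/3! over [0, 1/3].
sqrt(3)/19683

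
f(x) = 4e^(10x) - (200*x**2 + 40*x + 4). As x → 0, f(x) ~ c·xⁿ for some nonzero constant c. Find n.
3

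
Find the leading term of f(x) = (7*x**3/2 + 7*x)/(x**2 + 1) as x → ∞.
7*x/2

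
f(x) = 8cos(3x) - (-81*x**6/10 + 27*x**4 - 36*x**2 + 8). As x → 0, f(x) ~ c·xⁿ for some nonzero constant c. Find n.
8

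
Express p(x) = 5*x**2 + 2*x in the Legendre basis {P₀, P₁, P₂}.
(5/3)P₀ + (2)P₁ + (10/3)P₂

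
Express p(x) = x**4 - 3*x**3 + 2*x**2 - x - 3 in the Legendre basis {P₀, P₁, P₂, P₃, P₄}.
(-32/15)P₀ + (-14/5)P₁ + (40/21)P₂ + (-6/5)P₃ + (8/35)P₄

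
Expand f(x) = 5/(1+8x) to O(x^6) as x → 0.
5 - 40*x + 320*x**2 - 2560*x**3 + 20480*x**4 - 163840*x**5 + O(x**6)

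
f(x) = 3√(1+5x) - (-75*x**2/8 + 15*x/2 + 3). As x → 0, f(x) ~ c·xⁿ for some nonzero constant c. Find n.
3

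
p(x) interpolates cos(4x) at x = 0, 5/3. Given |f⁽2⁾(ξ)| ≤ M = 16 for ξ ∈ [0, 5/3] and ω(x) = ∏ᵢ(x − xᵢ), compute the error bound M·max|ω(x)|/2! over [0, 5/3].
50/9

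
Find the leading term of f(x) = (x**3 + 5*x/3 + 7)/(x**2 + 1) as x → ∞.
x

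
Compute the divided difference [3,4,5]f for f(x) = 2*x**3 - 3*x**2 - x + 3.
21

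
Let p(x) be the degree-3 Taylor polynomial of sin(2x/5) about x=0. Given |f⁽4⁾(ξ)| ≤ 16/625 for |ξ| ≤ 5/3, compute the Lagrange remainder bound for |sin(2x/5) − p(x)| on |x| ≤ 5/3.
2/243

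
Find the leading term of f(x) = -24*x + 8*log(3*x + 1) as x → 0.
-36*x**2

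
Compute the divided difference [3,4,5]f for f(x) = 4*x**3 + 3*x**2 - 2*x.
51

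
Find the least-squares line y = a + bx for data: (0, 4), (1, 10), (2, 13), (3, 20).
a = 41/10, b = 51/10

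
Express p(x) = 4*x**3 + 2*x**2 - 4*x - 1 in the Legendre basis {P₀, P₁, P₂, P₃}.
(-1/3)P₀ + (-8/5)P₁ + (4/3)P₂ + (8/5)P₃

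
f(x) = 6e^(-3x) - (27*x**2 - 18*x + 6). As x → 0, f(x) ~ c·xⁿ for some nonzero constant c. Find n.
3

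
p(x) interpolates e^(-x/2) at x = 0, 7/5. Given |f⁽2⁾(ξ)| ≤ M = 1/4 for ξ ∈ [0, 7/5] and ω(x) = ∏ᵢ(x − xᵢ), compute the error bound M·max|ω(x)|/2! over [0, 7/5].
49/800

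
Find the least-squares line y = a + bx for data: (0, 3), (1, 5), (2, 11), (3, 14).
a = 12/5, b = 39/10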